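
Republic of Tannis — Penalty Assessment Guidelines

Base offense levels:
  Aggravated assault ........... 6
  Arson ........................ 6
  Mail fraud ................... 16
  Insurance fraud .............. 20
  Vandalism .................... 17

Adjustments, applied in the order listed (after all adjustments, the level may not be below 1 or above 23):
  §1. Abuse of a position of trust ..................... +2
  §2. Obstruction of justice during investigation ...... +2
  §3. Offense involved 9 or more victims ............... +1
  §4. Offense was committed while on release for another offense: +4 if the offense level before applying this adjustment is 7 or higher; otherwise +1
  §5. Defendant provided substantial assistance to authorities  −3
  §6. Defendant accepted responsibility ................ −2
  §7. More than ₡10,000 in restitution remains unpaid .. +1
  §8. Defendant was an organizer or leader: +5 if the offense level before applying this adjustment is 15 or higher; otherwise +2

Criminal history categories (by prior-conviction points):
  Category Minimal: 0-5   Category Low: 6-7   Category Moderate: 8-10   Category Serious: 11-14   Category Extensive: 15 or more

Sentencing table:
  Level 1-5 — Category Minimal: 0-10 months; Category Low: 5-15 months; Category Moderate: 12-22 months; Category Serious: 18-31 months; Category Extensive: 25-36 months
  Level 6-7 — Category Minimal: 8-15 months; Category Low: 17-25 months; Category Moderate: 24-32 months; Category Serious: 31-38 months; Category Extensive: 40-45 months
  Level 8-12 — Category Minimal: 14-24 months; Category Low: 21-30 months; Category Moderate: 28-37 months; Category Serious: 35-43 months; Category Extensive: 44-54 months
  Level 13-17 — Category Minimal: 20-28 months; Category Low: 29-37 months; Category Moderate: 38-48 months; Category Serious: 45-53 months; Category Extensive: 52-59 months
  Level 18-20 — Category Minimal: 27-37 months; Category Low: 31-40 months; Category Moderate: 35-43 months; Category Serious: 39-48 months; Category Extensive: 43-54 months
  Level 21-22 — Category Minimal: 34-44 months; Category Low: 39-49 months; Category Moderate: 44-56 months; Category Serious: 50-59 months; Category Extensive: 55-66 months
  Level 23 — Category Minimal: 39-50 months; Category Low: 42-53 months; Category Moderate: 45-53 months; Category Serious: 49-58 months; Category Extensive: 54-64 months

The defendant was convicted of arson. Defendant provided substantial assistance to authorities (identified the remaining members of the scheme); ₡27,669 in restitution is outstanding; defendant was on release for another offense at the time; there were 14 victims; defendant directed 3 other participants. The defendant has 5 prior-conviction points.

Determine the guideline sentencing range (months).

Base offense level for arson: 6.
§3 applies: 6 + 1 = 7.
§4 applies (level before this adjustment is 7 ≥ 7, so +4): 7 + 4 = 11.
§5 applies: 11 − 3 = 8.
§7 applies: 8 + 1 = 9.
§8 applies (level before this adjustment is 9 < 15, so +2): 9 + 2 = 11.
Final offense level: 11.
Criminal history: 5 prior points → Category Minimal (0-5).
Level 11 falls in the 8-12 band.
Grid: Level 8-12 × Category Minimal = 14-24 months.

14-24 months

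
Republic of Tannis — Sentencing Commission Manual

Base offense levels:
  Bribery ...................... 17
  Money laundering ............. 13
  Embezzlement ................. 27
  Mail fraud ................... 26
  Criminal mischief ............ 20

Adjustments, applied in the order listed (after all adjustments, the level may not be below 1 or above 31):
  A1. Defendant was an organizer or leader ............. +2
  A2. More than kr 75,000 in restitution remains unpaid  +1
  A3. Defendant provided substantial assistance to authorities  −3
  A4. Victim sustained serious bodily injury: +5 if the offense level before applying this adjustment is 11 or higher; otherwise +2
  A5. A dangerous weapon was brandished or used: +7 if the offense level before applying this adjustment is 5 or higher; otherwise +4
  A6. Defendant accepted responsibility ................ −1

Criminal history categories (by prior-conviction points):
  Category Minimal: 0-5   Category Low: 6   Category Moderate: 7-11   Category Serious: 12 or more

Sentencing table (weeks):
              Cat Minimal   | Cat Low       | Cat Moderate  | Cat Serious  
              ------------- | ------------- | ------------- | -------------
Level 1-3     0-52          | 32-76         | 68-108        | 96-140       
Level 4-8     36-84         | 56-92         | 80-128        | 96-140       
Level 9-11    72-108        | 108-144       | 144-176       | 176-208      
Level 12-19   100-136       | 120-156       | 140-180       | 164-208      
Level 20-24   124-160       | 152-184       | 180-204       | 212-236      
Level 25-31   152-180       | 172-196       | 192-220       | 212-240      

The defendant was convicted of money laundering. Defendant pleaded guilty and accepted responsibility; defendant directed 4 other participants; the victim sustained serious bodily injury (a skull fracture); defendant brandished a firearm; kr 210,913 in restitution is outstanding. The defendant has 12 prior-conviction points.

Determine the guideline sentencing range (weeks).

Base offense level for money laundering: 13.
A1 applies: 13 + 2 = 15.
A2 applies: 15 + 1 = 16.
A4 applies (level before this adjustment is 16 ≥ 11, so +5): 16 + 5 = 21.
A5 applies (level before this adjustment is 21 ≥ 5, so +7): 21 + 7 = 28.
A6 applies: 28 − 1 = 27.
Final offense level: 27.
Criminal history: 12 prior points → Category Serious (12+).
Level 27 falls in the 25-31 band.
Grid: Level 25-31 × Category Serious = 212-240 weeks.

212-240 weeks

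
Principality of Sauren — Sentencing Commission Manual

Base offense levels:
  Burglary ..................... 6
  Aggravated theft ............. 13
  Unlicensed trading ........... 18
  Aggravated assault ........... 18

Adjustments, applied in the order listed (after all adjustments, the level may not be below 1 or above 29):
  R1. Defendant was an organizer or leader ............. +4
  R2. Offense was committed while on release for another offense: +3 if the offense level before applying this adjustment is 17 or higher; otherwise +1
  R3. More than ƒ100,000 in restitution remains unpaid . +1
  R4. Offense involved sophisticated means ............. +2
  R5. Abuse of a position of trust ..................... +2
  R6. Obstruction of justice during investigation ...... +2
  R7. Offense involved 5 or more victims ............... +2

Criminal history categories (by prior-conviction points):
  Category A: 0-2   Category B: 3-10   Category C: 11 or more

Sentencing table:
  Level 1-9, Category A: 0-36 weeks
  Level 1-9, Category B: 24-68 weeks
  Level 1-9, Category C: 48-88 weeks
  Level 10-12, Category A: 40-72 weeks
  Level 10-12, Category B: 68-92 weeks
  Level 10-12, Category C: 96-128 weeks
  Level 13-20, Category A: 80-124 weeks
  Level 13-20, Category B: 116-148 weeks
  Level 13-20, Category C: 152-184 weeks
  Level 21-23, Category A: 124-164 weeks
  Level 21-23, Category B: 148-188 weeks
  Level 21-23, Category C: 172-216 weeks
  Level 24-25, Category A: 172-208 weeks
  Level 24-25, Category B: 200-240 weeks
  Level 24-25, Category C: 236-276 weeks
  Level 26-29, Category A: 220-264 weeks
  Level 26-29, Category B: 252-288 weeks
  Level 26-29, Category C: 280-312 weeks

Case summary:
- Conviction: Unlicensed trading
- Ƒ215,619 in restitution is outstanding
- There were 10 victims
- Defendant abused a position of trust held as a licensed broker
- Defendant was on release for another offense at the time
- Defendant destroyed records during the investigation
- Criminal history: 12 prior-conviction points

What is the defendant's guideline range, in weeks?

280-312 weeks

Base offense level for unlicensed trading: 18.
R2 applies (level before this adjustment is 18 ≥ 17, so +3): 18 + 3 = 21.
R3 applies: 21 + 1 = 22.
R4 does not apply.
R5 applies: 22 + 2 = 24.
R6 applies: 24 + 2 = 26.
R7 applies: 26 + 2 = 28.
Final offense level: 28.
Criminal history: 12 prior points → Category C (11+).
Level 28 falls in the 26-29 band.
Grid: Level 26-29 × Category C = 280-312 weeks.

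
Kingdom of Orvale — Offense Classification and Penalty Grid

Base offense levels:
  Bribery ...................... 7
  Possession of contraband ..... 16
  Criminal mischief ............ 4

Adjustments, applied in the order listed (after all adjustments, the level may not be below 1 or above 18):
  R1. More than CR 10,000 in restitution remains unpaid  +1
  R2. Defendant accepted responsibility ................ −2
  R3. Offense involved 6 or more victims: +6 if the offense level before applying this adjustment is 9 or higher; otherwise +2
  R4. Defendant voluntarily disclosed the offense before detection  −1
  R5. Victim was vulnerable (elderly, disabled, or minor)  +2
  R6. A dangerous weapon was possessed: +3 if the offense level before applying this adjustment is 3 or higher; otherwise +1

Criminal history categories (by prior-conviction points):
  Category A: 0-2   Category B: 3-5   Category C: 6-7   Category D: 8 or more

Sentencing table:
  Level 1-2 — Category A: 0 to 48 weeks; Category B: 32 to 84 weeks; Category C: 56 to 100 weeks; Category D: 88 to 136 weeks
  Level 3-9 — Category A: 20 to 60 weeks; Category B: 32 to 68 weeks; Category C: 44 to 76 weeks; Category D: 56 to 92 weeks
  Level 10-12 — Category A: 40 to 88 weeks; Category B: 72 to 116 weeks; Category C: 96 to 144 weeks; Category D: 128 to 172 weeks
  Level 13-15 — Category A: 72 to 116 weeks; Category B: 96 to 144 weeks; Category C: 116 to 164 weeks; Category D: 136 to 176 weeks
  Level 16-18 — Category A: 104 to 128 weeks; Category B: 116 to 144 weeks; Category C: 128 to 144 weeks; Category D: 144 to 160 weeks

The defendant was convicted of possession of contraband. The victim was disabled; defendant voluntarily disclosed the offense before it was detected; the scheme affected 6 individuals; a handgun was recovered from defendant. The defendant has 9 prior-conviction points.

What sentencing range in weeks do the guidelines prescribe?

Base offense level for possession of contraband: 16.
R3 applies (level before this adjustment is 16 ≥ 9, so +6): 16 + 6 = 22.
R4 applies: 22 − 1 = 21.
R5 applies: 21 + 2 = 23.
R6 applies (level before this adjustment is 23 ≥ 3, so +3): 23 + 3 = 26.
Level 26 exceeds the maximum of 18; capped at 18.
Final offense level: 18.
Criminal history: 9 prior points → Category D (8+).
Level 18 falls in the 16-18 band.
Grid: Level 16-18 × Category D = 144-160 weeks.

144-160 weeks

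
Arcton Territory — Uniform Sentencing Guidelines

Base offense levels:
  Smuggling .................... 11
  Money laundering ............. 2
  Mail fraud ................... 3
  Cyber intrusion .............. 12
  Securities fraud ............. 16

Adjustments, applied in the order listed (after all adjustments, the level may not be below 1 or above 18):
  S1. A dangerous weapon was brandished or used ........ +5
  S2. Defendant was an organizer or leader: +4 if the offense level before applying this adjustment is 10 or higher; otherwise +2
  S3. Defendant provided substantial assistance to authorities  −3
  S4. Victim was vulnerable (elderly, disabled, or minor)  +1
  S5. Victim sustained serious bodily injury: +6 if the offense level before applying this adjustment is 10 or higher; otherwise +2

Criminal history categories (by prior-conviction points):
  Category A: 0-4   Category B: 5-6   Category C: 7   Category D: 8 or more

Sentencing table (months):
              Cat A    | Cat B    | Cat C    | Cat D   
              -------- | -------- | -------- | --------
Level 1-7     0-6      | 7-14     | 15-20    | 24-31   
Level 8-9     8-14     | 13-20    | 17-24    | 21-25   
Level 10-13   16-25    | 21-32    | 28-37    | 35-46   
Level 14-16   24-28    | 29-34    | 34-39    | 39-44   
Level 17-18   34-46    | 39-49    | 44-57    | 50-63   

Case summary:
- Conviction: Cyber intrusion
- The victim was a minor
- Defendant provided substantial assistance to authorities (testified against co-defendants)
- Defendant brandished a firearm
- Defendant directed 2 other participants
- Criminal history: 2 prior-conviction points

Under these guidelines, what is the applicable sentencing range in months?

Base offense level for cyber intrusion: 12.
S1 applies: 12 + 5 = 17.
S2 applies (level before this adjustment is 17 ≥ 10, so +4): 17 + 4 = 21.
S3 applies: 21 − 3 = 18.
S4 applies: 18 + 1 = 19.
S5 does not apply.
Level 19 exceeds the maximum of 18; capped at 18.
Final offense level: 18.
Criminal history: 2 prior points → Category A (0-4).
Level 18 falls in the 17-18 band.
Grid: Level 17-18 × Category A = 34-46 months.

34-46 months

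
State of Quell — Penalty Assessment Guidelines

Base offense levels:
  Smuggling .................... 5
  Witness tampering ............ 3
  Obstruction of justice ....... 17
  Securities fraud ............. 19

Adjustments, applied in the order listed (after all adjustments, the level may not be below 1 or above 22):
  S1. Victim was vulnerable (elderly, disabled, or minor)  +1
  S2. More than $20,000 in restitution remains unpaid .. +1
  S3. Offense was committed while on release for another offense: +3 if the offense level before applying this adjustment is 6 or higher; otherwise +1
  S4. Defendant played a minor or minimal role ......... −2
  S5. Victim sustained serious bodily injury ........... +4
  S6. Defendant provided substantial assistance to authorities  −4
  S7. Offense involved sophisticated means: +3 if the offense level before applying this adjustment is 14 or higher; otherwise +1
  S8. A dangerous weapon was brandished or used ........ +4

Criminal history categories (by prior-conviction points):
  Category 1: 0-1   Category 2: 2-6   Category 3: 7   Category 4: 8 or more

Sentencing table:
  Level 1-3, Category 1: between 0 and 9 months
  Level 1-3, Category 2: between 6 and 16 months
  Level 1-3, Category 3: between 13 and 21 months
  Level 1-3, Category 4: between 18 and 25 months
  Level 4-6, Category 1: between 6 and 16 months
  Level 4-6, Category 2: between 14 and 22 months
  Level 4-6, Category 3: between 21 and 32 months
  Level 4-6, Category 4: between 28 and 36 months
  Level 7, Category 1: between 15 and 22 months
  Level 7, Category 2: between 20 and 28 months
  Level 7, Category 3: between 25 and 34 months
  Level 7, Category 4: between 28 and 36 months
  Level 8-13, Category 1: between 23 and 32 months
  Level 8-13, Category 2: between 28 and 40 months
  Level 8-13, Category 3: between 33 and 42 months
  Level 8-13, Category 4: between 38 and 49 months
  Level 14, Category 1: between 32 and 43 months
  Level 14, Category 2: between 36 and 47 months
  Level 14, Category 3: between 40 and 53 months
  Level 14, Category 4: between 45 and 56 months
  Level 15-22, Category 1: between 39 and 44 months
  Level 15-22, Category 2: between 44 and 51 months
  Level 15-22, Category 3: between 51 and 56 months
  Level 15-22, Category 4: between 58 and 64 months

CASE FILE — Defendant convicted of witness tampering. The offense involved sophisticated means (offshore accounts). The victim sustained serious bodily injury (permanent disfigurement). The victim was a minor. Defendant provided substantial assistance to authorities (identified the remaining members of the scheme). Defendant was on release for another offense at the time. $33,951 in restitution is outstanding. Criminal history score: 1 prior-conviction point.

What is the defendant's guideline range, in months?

15-22 months

Base offense level for witness tampering: 3.
S1 applies: 3 + 1 = 4.
S2 applies: 4 + 1 = 5.
S3 applies (level before this adjustment is 5 < 6, so +1): 5 + 1 = 6.
S4 does not apply.
S5 applies: 6 + 4 = 10.
S6 applies: 10 − 4 = 6.
S7 applies (level before this adjustment is 6 < 14, so +1): 6 + 1 = 7.
Final offense level: 7.
Criminal history: 1 prior point → Category 1 (0-1).
Level 7 falls in the 7 band.
Grid: Level 7 × Category 1 = 15-22 months.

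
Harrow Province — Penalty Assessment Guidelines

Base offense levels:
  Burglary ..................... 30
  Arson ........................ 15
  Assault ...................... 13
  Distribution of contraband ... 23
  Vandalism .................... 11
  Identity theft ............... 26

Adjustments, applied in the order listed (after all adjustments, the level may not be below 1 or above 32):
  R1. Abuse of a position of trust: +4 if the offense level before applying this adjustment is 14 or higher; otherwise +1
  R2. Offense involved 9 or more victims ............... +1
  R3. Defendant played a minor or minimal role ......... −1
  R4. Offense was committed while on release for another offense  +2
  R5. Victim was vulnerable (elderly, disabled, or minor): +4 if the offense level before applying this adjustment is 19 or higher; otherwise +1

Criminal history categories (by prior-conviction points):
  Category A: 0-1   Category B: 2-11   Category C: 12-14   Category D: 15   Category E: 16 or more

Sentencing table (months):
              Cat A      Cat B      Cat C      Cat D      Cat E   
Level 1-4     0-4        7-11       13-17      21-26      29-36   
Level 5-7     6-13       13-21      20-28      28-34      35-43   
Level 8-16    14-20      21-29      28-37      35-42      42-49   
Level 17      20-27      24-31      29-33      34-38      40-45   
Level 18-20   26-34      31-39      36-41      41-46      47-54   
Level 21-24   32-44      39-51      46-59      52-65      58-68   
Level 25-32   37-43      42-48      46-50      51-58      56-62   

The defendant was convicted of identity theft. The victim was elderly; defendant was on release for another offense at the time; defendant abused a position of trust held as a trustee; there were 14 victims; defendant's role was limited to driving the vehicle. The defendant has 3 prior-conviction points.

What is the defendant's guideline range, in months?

Base offense level for identity theft: 26.
R1 applies (level before this adjustment is 26 ≥ 14, so +4): 26 + 4 = 30.
R2 applies: 30 + 1 = 31.
R3 applies: 31 − 1 = 30.
R4 applies: 30 + 2 = 32.
R5 applies (level before this adjustment is 32 ≥ 19, so +4): 32 + 4 = 36.
Level 36 exceeds the maximum of 32; capped at 32.
Final offense level: 32.
Criminal history: 3 prior points → Category B (2-11).
Level 32 falls in the 25-32 band.
Grid: Level 25-32 × Category B = 42-48 months.

42-48 months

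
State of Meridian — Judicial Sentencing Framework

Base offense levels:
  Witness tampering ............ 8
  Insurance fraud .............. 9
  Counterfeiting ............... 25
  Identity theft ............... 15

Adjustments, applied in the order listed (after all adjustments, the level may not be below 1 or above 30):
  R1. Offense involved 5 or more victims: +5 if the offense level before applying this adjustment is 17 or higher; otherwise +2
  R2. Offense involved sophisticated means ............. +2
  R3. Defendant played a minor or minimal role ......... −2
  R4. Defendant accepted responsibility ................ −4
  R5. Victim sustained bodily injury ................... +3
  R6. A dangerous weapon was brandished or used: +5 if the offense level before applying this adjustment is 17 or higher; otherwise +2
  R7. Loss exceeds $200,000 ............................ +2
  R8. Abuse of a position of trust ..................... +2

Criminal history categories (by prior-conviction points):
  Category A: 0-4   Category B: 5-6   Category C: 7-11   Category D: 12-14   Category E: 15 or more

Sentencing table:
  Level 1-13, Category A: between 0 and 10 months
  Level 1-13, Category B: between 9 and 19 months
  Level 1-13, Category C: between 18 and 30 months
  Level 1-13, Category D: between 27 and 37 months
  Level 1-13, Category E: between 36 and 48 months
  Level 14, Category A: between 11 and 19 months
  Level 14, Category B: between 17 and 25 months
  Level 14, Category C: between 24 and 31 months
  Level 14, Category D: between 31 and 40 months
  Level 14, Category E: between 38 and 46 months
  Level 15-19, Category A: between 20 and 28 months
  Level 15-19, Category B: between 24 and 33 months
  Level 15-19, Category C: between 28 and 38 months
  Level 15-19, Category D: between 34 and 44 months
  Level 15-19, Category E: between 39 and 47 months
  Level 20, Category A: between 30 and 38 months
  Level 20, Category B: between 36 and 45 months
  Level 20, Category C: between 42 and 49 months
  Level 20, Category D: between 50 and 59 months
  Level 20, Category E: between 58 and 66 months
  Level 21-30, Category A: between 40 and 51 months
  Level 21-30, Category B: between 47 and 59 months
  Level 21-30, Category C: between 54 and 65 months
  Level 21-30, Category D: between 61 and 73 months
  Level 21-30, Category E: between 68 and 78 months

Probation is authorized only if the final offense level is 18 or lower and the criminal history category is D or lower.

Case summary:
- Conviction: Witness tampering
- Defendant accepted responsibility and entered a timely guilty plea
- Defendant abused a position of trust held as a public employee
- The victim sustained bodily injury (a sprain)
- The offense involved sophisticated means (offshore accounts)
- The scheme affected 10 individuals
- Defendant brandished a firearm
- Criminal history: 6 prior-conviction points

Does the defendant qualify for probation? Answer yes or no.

Base offense level for witness tampering: 8.
R1 applies (level before this adjustment is 8 < 17, so +2): 8 + 2 = 10.
R2 applies: 10 + 2 = 12.
R3 does not apply.
R4 applies: 12 − 4 = 8.
R5 applies: 8 + 3 = 11.
R6 applies (level before this adjustment is 11 < 17, so +2): 11 + 2 = 13.
R7 does not apply.
R8 applies: 13 + 2 = 15.
Final offense level: 15.
Criminal history: 6 prior points → Category B (5-6).
Level 15 falls in the 15-19 band.
Grid: Level 15-19 × Category B = 24-33 months.
Probation check: level 15 ≤ 18 and category B ≤ D → eligible.

Yes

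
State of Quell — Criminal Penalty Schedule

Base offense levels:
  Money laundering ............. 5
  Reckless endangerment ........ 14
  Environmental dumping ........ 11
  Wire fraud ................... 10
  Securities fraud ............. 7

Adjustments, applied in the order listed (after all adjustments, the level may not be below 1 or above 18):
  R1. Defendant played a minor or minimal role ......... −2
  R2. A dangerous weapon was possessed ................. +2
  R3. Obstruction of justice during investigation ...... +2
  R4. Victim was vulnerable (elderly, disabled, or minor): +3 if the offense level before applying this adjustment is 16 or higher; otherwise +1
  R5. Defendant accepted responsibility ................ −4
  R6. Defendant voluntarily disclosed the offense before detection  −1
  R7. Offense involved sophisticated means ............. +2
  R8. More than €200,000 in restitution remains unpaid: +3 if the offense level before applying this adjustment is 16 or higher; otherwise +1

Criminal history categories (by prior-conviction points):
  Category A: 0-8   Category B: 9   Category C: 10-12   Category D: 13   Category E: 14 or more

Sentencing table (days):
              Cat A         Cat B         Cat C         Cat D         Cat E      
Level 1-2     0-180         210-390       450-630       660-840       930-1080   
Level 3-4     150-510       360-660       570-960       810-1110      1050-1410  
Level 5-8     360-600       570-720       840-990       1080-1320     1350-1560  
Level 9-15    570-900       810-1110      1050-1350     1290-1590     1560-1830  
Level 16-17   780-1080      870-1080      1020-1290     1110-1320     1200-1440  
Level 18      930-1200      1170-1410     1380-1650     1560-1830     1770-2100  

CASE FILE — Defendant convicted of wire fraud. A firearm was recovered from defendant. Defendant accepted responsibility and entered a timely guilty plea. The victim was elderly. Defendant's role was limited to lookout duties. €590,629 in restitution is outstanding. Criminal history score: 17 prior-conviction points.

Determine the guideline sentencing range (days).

Base offense level for wire fraud: 10.
R1 applies: 10 − 2 = 8.
R2 applies: 8 + 2 = 10.
R4 applies (level before this adjustment is 10 < 16, so +1): 10 + 1 = 11.
R5 applies: 11 − 4 = 7.
R7 does not apply.
R8 applies (level before this adjustment is 7 < 16, so +1): 7 + 1 = 8.
Final offense level: 8.
Criminal history: 17 prior points → Category E (14+).
Level 8 falls in the 5-8 band.
Grid: Level 5-8 × Category E = 1350-1560 days.

1350-1560 days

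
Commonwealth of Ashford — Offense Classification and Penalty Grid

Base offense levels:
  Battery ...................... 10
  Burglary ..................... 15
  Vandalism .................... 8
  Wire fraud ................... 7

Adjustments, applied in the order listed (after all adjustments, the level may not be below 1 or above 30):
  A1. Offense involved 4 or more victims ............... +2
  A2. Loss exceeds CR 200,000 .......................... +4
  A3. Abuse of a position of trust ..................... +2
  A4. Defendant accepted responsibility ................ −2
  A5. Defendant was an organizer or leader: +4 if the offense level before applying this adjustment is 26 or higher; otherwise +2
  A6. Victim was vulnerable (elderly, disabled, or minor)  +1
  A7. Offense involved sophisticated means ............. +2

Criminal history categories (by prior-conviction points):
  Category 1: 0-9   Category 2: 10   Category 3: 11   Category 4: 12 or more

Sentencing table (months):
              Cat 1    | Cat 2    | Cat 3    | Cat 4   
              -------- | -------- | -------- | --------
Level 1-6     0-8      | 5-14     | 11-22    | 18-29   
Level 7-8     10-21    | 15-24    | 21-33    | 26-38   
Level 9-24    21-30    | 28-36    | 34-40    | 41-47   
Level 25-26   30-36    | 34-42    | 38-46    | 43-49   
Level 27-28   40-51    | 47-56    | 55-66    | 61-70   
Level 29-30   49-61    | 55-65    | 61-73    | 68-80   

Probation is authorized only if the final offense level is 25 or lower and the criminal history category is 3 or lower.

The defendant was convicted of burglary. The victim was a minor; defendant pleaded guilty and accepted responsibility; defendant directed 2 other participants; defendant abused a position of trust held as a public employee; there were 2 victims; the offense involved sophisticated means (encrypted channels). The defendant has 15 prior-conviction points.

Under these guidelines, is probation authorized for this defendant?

No

Base offense level for burglary: 15.
A3 applies: 15 + 2 = 17.
A4 applies: 17 − 2 = 15.
A5 applies (level before this adjustment is 15 < 26, so +2): 15 + 2 = 17.
A6 applies: 17 + 1 = 18.
A7 applies: 18 + 2 = 20.
Final offense level: 20.
Criminal history: 15 prior points → Category 4 (12+).
Level 20 falls in the 9-24 band.
Grid: Level 9-24 × Category 4 = 41-47 months.
Probation check: level 20 ≤ 25 and category 4 > 3 → not eligible.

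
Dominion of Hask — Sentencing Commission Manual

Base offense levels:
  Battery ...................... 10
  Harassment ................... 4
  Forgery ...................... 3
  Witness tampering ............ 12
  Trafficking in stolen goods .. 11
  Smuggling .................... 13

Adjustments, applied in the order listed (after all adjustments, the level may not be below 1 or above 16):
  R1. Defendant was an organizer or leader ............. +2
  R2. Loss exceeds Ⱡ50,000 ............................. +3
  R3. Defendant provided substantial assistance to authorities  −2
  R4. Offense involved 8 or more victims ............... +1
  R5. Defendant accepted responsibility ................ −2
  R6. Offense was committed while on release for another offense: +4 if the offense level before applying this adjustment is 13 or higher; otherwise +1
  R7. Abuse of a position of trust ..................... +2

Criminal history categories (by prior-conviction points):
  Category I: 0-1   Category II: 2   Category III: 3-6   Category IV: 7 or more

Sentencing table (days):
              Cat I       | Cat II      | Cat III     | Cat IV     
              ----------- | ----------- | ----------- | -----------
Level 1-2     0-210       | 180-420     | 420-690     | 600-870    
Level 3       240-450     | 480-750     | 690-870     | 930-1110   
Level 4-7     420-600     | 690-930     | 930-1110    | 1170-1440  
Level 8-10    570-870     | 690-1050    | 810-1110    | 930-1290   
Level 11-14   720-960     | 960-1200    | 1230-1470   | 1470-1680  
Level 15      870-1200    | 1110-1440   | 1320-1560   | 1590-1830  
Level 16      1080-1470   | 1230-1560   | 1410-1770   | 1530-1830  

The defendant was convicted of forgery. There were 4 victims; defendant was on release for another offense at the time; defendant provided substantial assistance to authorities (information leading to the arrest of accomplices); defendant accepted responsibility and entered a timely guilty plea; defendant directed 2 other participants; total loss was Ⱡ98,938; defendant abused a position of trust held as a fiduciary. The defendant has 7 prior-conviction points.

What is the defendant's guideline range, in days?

Base offense level for forgery: 3.
R1 applies: 3 + 2 = 5.
R2 applies: 5 + 3 = 8.
R3 applies: 8 − 2 = 6.
R5 applies: 6 − 2 = 4.
R6 applies (level before this adjustment is 4 < 13, so +1): 4 + 1 = 5.
R7 applies: 5 + 2 = 7.
Final offense level: 7.
Criminal history: 7 prior points → Category IV (7+).
Level 7 falls in the 4-7 band.
Grid: Level 4-7 × Category IV = 1170-1440 days.

1170-1440 days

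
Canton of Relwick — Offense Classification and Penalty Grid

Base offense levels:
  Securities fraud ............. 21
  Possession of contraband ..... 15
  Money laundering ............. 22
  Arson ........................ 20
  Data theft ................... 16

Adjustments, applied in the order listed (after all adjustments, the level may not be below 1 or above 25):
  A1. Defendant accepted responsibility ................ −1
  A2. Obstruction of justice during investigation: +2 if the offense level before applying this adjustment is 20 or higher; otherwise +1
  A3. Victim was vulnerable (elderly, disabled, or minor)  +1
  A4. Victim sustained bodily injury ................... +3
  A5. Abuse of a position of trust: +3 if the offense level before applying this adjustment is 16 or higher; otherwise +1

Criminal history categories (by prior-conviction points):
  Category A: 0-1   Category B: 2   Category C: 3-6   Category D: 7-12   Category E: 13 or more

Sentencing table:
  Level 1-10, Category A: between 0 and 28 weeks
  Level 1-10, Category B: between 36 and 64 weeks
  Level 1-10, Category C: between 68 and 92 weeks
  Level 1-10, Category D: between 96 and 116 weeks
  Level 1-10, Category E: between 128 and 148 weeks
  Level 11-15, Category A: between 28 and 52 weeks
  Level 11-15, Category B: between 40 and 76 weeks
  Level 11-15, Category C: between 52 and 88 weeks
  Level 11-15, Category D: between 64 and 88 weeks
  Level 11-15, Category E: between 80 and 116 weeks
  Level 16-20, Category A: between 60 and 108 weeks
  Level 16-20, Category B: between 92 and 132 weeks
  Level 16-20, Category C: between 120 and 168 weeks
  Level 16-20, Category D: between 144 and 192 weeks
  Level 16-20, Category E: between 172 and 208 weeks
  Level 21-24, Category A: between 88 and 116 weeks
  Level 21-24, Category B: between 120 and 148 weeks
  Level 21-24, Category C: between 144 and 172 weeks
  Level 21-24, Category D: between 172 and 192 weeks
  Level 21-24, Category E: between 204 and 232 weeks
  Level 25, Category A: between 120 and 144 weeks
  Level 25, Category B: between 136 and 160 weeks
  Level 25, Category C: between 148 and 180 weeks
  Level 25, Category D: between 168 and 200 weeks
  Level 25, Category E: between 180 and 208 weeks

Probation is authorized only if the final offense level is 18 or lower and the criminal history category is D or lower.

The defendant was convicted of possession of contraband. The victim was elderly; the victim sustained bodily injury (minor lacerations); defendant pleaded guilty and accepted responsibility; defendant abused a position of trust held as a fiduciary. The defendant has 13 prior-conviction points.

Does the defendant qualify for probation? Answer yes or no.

Base offense level for possession of contraband: 15.
A1 applies: 15 − 1 = 14.
A2 does not apply.
A3 applies: 14 + 1 = 15.
A4 applies: 15 + 3 = 18.
A5 applies (level before this adjustment is 18 ≥ 16, so +3): 18 + 3 = 21.
Final offense level: 21.
Criminal history: 13 prior points → Category E (13+).
Level 21 falls in the 21-24 band.
Grid: Level 21-24 × Category E = 204-232 weeks.
Probation check: level 21 > 18 and category E > D → not eligible.

No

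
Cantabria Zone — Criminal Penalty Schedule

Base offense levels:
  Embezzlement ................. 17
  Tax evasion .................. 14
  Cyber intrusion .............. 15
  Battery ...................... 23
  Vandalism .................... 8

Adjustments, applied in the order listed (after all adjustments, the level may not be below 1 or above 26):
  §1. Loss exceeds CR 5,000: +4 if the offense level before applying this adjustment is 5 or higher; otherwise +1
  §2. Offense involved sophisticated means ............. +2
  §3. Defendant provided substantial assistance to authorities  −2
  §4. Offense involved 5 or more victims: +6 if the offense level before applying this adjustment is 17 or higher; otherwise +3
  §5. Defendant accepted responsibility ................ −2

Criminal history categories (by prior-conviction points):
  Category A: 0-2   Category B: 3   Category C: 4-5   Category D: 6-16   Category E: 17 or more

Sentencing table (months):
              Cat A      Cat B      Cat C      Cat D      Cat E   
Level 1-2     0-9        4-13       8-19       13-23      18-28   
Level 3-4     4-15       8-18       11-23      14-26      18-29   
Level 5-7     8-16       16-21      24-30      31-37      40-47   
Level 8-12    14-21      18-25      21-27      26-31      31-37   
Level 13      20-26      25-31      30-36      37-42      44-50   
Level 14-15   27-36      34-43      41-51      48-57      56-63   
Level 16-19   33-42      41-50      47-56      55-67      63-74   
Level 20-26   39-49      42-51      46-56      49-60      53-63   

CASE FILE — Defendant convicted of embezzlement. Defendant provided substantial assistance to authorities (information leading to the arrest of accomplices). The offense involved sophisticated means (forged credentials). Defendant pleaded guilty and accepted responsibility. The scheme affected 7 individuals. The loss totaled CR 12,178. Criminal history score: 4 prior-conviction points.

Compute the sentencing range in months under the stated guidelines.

Base offense level for embezzlement: 17.
§1 applies (level before this adjustment is 17 ≥ 5, so +4): 17 + 4 = 21.
§2 applies: 21 + 2 = 23.
§3 applies: 23 − 2 = 21.
§4 applies (level before this adjustment is 21 ≥ 17, so +6): 21 + 6 = 27.
§5 applies: 27 − 2 = 25.
Final offense level: 25.
Criminal history: 4 prior points → Category C (4-5).
Level 25 falls in the 20-26 band.
Grid: Level 20-26 × Category C = 46-56 months.

46-56 months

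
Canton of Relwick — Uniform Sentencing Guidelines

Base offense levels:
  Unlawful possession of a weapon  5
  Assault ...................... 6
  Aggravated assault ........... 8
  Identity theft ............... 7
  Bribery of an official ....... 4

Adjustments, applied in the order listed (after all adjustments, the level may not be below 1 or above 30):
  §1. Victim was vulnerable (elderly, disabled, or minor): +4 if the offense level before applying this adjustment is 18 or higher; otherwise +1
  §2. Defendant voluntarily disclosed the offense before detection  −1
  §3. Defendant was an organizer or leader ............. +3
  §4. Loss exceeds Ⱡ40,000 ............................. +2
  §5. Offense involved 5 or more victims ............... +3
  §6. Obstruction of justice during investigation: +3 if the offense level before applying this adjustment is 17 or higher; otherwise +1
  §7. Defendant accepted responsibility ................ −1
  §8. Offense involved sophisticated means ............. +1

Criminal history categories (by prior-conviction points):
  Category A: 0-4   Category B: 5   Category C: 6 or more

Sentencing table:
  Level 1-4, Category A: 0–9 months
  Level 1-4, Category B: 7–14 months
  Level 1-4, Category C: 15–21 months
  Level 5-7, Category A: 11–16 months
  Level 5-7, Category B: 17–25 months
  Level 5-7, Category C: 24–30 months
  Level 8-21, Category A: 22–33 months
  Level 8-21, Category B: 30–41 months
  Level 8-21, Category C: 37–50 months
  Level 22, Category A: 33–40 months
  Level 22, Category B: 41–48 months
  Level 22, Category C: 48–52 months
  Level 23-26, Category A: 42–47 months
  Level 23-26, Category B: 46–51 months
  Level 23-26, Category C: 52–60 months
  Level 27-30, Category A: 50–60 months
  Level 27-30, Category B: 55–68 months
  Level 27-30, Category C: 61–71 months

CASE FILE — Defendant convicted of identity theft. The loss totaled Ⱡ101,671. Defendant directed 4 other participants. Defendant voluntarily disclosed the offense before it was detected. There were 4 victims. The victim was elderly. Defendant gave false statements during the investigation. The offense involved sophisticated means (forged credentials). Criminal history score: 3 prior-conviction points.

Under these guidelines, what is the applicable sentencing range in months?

Base offense level for identity theft: 7.
§1 applies (level before this adjustment is 7 < 18, so +1): 7 + 1 = 8.
§2 applies: 8 − 1 = 7.
§3 applies: 7 + 3 = 10.
§4 applies: 10 + 2 = 12.
§6 applies (level before this adjustment is 12 < 17, so +1): 12 + 1 = 13.
§7 does not apply.
§8 applies: 13 + 1 = 14.
Final offense level: 14.
Criminal history: 3 prior points → Category A (0-4).
Level 14 falls in the 8-21 band.
Grid: Level 8-21 × Category A = 22-33 months.

22-33 months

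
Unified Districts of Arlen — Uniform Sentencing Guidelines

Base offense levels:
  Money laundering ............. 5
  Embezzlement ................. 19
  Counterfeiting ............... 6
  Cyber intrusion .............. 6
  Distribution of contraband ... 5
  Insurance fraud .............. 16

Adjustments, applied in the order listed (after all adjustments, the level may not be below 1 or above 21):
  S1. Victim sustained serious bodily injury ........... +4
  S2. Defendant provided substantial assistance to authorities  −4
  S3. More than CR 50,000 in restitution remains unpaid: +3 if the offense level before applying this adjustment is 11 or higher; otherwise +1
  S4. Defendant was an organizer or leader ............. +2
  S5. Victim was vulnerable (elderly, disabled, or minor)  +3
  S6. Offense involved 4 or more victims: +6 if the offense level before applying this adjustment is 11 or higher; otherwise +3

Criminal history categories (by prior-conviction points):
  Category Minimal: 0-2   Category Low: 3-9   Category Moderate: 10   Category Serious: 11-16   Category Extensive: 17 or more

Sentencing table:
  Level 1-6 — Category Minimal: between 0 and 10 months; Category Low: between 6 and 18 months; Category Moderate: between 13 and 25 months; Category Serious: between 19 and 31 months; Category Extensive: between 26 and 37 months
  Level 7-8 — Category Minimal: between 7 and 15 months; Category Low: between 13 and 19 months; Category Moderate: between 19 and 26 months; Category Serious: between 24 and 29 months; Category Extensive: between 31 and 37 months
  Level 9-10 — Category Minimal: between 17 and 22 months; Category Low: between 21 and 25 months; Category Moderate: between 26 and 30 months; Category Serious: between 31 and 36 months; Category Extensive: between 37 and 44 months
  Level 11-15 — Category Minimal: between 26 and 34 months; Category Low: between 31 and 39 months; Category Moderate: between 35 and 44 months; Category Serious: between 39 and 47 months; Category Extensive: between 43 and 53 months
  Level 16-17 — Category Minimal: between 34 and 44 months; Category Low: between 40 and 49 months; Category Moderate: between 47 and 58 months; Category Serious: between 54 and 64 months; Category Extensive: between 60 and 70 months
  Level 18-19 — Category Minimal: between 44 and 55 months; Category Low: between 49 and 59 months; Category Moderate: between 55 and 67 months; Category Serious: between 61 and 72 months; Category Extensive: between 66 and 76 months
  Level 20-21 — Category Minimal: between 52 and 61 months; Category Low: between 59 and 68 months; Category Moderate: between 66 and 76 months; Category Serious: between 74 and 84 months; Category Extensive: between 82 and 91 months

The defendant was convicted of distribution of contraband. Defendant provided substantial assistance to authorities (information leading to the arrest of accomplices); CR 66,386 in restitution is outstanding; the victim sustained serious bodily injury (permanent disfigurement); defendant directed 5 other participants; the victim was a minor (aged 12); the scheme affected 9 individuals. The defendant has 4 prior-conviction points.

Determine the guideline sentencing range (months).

Base offense level for distribution of contraband: 5.
S1 applies: 5 + 4 = 9.
S2 applies: 9 − 4 = 5.
S3 applies (level before this adjustment is 5 < 11, so +1): 5 + 1 = 6.
S4 applies: 6 + 2 = 8.
S5 applies: 8 + 3 = 11.
S6 applies (level before this adjustment is 11 ≥ 11, so +6): 11 + 6 = 17.
Final offense level: 17.
Criminal history: 4 prior points → Category Low (3-9).
Level 17 falls in the 16-17 band.
Grid: Level 16-17 × Category Low = 40-49 months.

40-49 months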